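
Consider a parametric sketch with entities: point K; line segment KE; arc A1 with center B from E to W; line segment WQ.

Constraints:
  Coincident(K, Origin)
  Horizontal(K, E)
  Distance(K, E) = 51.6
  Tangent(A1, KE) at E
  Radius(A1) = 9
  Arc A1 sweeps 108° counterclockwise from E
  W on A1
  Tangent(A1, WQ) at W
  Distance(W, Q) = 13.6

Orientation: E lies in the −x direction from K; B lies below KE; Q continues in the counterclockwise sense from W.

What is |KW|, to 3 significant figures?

61.3

K is at the origin; KE is horizontal with |KE| = 51.6 and E on the −x side, so E = (-51.6, 0.00). Since A1 is tangent to KE there, BE ⟂ KE, so B = E + (0, -9) = (-51.6, -9.00). On A1, E sits at bearing 90° from B; a 108° counterclockwise sweep puts W at bearing 198°, so W = B + 9.0·(cos 198°, sin 198°) = (-60.2, -11.8). Then |KW| = |W − K| = 61.3.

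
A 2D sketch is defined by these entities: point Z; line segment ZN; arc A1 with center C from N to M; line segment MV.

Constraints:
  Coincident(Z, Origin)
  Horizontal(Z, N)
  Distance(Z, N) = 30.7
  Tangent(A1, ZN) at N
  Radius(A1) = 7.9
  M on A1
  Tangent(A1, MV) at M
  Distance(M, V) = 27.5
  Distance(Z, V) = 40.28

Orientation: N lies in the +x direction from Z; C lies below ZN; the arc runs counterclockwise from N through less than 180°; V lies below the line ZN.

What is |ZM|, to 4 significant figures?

23.95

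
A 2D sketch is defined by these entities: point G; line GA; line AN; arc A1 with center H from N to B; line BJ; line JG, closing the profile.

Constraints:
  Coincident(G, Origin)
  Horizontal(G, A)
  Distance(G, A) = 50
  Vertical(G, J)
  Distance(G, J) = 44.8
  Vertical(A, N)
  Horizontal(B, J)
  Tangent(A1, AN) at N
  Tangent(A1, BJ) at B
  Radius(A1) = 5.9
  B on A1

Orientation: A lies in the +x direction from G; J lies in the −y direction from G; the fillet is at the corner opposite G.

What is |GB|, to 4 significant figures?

62.86

G is at the origin; G and A share the same y with |GA| = 50.0 and A on the +x side, so A = (50.00, 0.000). G and J share the same x with |GJ| = 44.8 and J on the −y side, so J = (0.000, -44.80). The virtual corner opposite G is at (50.00, -44.80). Tangency of A1 to AN means the radius HN is perpendicular to AN and the tangent condition forces HB to be normal to BJ, with radius 5.9, so the center H sits 5.9 in from both sides at H = (44.10, -38.90). That places the tangent points at N = (50.00, -38.90) on AN and B = (44.10, -44.80) on BJ. Then |GB| = |B − G| = 62.86.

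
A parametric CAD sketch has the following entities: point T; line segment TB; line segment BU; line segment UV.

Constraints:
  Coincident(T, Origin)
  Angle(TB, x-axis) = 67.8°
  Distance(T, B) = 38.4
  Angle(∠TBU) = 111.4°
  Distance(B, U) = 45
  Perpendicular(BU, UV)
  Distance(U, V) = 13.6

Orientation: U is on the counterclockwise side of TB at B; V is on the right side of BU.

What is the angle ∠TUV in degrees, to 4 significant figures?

121.2°

T is at the origin; TB runs at 67.8° with length 38.4, so B = 38.4·(cos 67.8°, sin 67.8°) = (14.51, 35.55). ∠TBU = 111.4°, so BU runs at 67.8° + (180° − 111.4°) = 136.4° from the x-axis; with |BU| = 45.0, U = B + 45.0·(cos 136.4°, sin 136.4°) = (-18.08, 66.59). BU ⟂ UV; with |UV| = 13.6 on the right of BU, V = U + 13.6·(0.6896, 0.7242) = (-8.700, 76.44). Then cos ∠TUV = UT·UV / (|UT||UV|), giving 121.2°.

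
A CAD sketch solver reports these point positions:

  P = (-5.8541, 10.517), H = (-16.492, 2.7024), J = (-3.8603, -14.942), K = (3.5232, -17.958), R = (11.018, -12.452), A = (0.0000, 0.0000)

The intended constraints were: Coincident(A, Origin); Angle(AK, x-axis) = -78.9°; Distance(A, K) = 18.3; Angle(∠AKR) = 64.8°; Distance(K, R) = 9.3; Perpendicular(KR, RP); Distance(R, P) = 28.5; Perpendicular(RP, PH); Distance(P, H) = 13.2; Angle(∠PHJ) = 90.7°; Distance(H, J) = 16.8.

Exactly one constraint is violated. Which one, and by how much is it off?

Distance(H, J) = 16.8 — off by 4.90.

A = (0.00, 0.00) ✓; AK at -78.90° ✓; |AK| = 18.30 ✓; ∠AKR = 64.80° ✓; |KR| = 9.300 ✓; ∠(KR, RP) = 90.00° ✓; |RP| = 28.50 ✓; ∠(RP, PH) = 90.00° ✓; |PH| = 13.20 ✓; ∠PHJ = 90.70° ✓; |HJ| = 21.70 ✗.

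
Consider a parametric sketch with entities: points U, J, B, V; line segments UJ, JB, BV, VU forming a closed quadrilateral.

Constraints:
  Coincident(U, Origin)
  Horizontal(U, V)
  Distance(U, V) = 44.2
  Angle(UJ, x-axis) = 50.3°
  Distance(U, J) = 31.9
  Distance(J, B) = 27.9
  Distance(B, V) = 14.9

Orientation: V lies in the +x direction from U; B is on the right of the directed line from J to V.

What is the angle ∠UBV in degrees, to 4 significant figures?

169.3°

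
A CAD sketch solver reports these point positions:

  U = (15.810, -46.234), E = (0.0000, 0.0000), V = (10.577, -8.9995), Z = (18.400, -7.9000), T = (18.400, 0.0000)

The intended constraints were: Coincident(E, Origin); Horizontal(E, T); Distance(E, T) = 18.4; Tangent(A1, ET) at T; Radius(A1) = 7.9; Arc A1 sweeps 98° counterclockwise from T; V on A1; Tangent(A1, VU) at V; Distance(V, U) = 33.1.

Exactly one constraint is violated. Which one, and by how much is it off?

Distance(V, U) = 33.1 — off by 4.50.

E = (0.00, 0.00) ✓; E.y = 0.00, T.y = 0.00 ✓; |ET| = 18.40 ✓; ∠(ZT, TE) = 90.00° ✓; |ZT| = 7.900 ✓; bearing(Z→V) − bearing(Z→T) = 98.00° ✓; |ZV| = 7.900 ✓; ∠(ZV, VU) = 90.00° ✓; |VU| = 37.60 ✗.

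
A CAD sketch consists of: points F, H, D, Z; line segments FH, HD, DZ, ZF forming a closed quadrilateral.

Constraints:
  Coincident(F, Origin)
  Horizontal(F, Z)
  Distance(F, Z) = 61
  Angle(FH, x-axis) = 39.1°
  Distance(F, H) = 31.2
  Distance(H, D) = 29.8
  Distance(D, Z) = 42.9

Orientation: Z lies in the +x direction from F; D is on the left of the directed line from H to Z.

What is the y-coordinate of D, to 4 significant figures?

40.14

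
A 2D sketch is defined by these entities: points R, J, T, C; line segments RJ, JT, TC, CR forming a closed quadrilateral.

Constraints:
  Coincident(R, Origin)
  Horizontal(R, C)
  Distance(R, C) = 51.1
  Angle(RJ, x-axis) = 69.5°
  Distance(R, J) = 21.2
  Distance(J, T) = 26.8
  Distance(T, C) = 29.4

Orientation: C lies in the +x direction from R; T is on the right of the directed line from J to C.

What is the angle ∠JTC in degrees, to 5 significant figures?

117.16°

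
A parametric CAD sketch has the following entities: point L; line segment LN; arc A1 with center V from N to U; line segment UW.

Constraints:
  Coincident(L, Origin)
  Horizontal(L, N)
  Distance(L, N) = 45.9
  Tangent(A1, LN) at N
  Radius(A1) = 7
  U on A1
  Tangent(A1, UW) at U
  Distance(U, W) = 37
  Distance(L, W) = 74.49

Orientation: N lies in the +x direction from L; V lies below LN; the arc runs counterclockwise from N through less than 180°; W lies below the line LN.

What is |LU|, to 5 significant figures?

41.785

L is at the origin; L and N share the same y with |LN| = 45.9 and N on the +x side, so N = (45.900, 0.0000). Tangency of A1 to LN means the radius VN is perpendicular to LN, so V = N + (0, -7) = (45.900, -7.0000). Since VU ⟂ UW (tangency), |VW| = √(7.0² + 37.0²) = 37.656 regardless of where U sits on A1. So W lies on both circle(L, 74.49) and circle(V, 37.656); the below-LN intersection is W = (62.240, -40.927). U is the foot of the tangent from W: U = (40.268, -11.157).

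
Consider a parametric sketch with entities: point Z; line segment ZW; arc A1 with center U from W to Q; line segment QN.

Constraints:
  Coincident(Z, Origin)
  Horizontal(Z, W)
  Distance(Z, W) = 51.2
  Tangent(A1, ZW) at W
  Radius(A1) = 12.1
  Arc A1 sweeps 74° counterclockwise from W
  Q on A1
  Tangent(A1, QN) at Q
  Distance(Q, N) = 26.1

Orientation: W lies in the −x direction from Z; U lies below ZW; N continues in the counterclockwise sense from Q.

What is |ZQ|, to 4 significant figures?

63.44

The tangent condition forces UW to be normal to ZW, so U = W + (0, -12.1) = (-51.20, -12.10). On A1, W sits at bearing 90° from U; a 74° counterclockwise sweep puts Q at bearing 164°, so Q = U + 12.1·(cos 164°, sin 164°) = (-62.83, -8.765). Then |ZQ| = |Q − Z| = 63.44.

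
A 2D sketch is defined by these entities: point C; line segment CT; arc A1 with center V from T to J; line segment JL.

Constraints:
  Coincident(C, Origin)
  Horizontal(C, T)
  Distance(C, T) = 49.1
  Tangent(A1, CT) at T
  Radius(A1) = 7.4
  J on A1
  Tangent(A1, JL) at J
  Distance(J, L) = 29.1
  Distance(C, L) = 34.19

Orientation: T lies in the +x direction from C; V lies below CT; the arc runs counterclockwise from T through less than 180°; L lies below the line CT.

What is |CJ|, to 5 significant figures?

43.653

C is at the origin; C and T share the same y with |CT| = 49.1 and T on the +x side, so T = (49.100, 0.0000). The tangent condition forces VT to be normal to CT, so V = T + (0, -7.4) = (49.100, -7.4000). Since VJ ⟂ JL (tangency), |VL| = √(7.4² + 29.1²) = 30.026 regardless of where J sits on A1. So L lies on both circle(C, 34.19) and circle(V, 30.026); the below-CT intersection is L = (24.189, -24.163). J is the foot of the tangent from L: J = (43.583, -2.4681).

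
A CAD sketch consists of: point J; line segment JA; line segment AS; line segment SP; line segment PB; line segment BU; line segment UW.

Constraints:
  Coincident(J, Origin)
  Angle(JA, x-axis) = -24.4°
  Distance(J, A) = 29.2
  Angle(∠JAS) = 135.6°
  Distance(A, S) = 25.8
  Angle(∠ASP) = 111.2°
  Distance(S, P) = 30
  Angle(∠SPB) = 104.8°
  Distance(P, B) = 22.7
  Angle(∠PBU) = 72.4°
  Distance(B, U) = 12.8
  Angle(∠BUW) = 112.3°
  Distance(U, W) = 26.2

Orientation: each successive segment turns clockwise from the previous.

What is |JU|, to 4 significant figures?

36.18

∠SPB = 104.8° gives PB at 147.2° from the x-axis; with |PB| = 22.7, B = (-5.313, -44.05). ∠PBU = 72.4° gives BU at 39.60° from the x-axis; with |BU| = 12.8, U = (4.550, -35.89). Then |JU| = |U − J| = 36.18.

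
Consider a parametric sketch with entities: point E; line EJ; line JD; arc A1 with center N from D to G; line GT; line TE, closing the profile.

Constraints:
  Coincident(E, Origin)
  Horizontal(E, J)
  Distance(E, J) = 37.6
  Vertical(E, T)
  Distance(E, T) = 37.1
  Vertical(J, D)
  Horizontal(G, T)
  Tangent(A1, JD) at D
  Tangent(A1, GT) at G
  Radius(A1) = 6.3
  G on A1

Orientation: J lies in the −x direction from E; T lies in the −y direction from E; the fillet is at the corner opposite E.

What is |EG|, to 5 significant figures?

48.540

E is at the origin; EJ is horizontal with |EJ| = 37.6 and J on the −x side, so J = (-37.600, 0.0000). E and T share the same x with |ET| = 37.1 and T on the −y side, so T = (0.0000, -37.100). The virtual corner opposite E is at (-37.600, -37.100). The tangent condition forces ND to be normal to JD and tangency of A1 to GT means the radius NG is perpendicular to GT, with radius 6.3, so the center N sits 6.3 in from both sides at N = (-31.300, -30.800). That places the tangent points at D = (-37.600, -30.800) on JD and G = (-31.300, -37.100) on GT. Then |EG| = |G − E| = 48.540.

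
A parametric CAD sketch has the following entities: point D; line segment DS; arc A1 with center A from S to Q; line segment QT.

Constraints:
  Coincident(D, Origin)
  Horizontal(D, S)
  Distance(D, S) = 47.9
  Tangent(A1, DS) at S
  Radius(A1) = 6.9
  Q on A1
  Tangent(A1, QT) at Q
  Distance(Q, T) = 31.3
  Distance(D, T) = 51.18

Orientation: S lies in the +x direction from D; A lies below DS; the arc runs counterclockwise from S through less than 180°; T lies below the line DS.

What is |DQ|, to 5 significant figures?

41.497

D is at the origin; D and S share the same y with |DS| = 47.9 and S on the +x side, so S = (47.900, 0.0000). Tangency of A1 to DS means the radius AS is perpendicular to DS, so A = S + (0, -6.9) = (47.900, -6.9000). Since AQ ⟂ QT (tangency), |AT| = √(6.9² + 31.3²) = 32.052 regardless of where Q sits on A1. So T lies on both circle(D, 51.18) and circle(A, 32.052); the below-DS intersection is T = (35.797, -36.578). Q is the foot of the tangent from T: Q = (41.100, -5.7310).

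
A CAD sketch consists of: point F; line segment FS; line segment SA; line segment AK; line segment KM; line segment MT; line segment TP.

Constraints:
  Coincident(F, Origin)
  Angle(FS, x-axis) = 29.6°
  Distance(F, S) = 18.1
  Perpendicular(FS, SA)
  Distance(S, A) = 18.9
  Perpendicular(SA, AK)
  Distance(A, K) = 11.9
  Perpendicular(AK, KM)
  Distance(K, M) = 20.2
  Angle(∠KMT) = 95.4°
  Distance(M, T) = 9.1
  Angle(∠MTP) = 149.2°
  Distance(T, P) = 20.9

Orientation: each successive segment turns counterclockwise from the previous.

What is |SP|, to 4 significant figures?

17.42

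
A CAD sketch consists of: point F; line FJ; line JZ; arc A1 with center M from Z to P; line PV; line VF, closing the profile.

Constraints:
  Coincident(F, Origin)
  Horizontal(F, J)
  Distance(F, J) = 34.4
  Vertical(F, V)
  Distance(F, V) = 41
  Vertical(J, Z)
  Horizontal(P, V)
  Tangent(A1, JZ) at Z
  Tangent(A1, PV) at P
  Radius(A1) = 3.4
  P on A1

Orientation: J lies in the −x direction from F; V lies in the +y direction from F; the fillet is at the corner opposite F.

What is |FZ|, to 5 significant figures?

50.962

F is at the origin; FJ is horizontal with |FJ| = 34.4 and J on the −x side, so J = (-34.400, 0.0000). F and V share the same x with |FV| = 41.0 and V on the +y side, so V = (0.0000, 41.000). The virtual corner opposite F is at (-34.400, 41.000). Tangency of A1 to JZ means the radius MZ is perpendicular to JZ and A1 meets PV tangentially, so MP is at right angles to PV, with radius 3.4, so the center M sits 3.4 in from both sides at M = (-31.000, 37.600). That places the tangent points at Z = (-34.400, 37.600) on JZ and P = (-31.000, 41.000) on PV. Then |FZ| = |Z − F| = 50.962.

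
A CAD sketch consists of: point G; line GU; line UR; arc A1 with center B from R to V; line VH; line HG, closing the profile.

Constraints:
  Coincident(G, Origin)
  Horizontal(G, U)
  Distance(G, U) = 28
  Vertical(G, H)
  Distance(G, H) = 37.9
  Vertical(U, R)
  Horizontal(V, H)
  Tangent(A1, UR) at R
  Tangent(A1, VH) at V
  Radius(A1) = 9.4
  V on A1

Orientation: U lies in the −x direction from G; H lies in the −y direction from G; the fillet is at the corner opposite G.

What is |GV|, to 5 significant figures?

42.218

G is at the origin; G and U share the same y with |GU| = 28.0 and U on the −x side, so U = (-28.000, 0.0000). GH is vertical with |GH| = 37.9 and H on the −y side, so H = (0.0000, -37.900). The virtual corner opposite G is at (-28.000, -37.900). Since A1 is tangent to UR there, BR ⟂ UR and A1 meets VH tangentially, so BV is at right angles to VH, with radius 9.4, so the center B sits 9.4 in from both sides at B = (-18.600, -28.500). That places the tangent points at R = (-28.000, -28.500) on UR and V = (-18.600, -37.900) on VH. Then |GV| = |V − G| = 42.218.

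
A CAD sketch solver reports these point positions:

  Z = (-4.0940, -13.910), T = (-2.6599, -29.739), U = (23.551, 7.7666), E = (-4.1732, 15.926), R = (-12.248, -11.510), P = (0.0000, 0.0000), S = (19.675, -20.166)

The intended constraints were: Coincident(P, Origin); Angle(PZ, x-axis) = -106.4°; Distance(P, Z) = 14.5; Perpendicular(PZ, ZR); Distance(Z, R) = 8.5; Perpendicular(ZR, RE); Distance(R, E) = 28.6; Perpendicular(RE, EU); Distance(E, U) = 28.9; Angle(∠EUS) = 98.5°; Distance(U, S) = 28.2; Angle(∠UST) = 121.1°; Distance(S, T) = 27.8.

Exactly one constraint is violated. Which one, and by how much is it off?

Distance(S, T) = 27.8 — off by 3.50.

P = (0.00, 0.00) ✓; PZ at -106.4° ✓; |PZ| = 14.50 ✓; ∠(PZ, ZR) = 90.00° ✓; |ZR| = 8.500 ✓; ∠(ZR, RE) = 90.00° ✓; |RE| = 28.60 ✓; ∠(RE, EU) = 90.00° ✓; |EU| = 28.90 ✓; ∠EUS = 98.50° ✓; |US| = 28.20 ✓; ∠UST = 121.1° ✓; |ST| = 24.30 ✗.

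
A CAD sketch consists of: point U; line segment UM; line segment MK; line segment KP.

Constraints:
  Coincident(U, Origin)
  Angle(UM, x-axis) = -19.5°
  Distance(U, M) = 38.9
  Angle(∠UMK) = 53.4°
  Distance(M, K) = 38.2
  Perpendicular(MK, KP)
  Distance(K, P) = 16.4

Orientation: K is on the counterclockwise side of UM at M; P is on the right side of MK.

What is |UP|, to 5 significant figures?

49.938

U is at the origin; UM runs at -19.5° with length 38.9, so M = 38.9·(cos -19.5°, sin -19.5°) = (36.669, -12.985). ∠UMK = 53.4°, so MK runs at -19.5° + (180° − 53.4°) = 107.10° from the x-axis; with |MK| = 38.2, K = M + 38.2·(cos 107.10°, sin 107.10°) = (25.436, 23.526). MK is perpendicular to KP; with |KP| = 16.4 on the right of MK, P = K + 16.4·(0.95579, 0.29404) = (41.111, 28.348). Then |UP| = |P − U| = 49.938.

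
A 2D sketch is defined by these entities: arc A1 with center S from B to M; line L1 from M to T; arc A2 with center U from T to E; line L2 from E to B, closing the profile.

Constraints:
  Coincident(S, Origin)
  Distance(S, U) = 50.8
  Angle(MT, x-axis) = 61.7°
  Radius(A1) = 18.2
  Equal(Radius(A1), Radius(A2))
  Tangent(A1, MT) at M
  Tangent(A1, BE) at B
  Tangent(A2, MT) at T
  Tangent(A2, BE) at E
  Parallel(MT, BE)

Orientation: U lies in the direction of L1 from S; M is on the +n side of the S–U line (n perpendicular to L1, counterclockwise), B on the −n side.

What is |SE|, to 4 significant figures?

53.96

The slot axis is L1's direction at 61.7°, so u = (cos 61.7°, sin 61.7°) = (0.4741, 0.8805) and n = (−sin 61.7°, cos 61.7°) = (-0.8805, 0.4741). S is at the origin and U lies 50.8 along u from S, so U = 50.8·u = (24.08, 44.73). Tangency of A1 to both parallel lines with radius 18.2 puts M and B at S ± 18.2·n: M = (-16.02, 8.628), B = (16.02, -8.628). Equal radii place T and E the same way about U: T = U + 18.2·n = (8.059, 53.36), E = U − 18.2·n = (40.11, 36.10). Then |SE| = |E − S| = 53.96.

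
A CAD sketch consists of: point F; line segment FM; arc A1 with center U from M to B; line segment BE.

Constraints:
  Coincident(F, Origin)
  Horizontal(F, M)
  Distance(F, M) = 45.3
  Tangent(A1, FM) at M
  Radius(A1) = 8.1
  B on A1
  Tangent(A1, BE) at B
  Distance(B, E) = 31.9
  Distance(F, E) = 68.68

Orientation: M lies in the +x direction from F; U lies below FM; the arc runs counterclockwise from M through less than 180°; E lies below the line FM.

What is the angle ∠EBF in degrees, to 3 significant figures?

142°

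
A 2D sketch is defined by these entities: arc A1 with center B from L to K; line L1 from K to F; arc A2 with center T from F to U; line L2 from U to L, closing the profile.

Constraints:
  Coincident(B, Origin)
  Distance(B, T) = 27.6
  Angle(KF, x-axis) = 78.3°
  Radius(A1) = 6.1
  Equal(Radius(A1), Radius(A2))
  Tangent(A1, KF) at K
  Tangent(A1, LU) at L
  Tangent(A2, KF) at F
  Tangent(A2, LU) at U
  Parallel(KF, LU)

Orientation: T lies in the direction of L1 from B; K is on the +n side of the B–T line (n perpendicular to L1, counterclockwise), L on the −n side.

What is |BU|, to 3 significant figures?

28.3

The slot axis is L1's direction at 78.3°, so u = (cos 78.3°, sin 78.3°) = (0.203, 0.979) and n = (−sin 78.3°, cos 78.3°) = (-0.979, 0.203). B is at the origin and T lies 27.6 along u from B, so T = 27.6·u = (5.60, 27.0). Tangency of A1 to both parallel lines with radius 6.1 puts K and L at B ± 6.1·n: K = (-5.97, 1.24), L = (5.97, -1.24). Equal radii place F and U the same way about T: F = T + 6.1·n = (-0.376, 28.3), U = T − 6.1·n = (11.6, 25.8). Then |BU| = |U − B| = 28.3.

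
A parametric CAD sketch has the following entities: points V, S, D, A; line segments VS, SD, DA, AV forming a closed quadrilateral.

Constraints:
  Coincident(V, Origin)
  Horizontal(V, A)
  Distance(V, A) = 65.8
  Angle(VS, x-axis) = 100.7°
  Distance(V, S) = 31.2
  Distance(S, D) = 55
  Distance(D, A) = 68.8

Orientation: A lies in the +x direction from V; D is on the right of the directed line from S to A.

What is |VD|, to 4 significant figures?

23.92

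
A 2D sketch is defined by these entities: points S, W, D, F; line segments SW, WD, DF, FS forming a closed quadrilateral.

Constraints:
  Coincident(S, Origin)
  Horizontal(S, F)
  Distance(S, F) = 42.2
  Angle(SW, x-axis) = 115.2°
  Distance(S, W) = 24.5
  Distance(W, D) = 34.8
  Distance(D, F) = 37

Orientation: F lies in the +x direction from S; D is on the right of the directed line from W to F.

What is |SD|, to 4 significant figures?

10.44

Checks: |SF| = 42.20 ✓; |SW| = 24.50 ✓; |WD| = 34.80 ✓; |DF| = 37.00 ✓.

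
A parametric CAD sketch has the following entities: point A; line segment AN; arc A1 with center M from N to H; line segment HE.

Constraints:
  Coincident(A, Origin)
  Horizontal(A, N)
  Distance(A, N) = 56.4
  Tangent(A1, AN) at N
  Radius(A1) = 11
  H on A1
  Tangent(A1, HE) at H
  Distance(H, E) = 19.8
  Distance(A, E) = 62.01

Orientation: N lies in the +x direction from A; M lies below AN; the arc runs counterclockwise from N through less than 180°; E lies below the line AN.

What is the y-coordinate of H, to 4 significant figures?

-14.52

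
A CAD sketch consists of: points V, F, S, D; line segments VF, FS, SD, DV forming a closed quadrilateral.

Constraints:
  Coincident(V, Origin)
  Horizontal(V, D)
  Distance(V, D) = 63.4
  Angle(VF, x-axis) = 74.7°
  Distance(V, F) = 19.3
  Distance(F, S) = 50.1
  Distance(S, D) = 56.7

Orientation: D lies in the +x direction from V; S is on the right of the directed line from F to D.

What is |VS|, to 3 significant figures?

34.1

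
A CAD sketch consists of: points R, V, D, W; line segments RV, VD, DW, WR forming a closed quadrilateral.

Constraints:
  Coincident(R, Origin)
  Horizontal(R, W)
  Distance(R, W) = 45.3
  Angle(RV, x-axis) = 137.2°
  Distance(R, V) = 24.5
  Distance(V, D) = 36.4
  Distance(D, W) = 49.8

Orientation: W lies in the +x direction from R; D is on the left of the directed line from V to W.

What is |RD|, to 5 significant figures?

39.056

R is at the origin; RW is horizontal with |RW| = 45.3 and W in +x, so W = (45.3, 0). RV runs at 137.2° with |RV| = 24.5, so V = (-17.976, 16.646). D is determined by |VD| = 36.4 and |DW| = 49.8 together: it lies at the intersection of circle(V, 36.4) and circle(W, 49.8). With |VW| = 65.429, the foot of the radical line on VW is 23.888 from V and the perpendicular offset is √(36.4² − 23.888²) = 27.465. Taking the left-of-VW solution: D = (12.113, 37.130).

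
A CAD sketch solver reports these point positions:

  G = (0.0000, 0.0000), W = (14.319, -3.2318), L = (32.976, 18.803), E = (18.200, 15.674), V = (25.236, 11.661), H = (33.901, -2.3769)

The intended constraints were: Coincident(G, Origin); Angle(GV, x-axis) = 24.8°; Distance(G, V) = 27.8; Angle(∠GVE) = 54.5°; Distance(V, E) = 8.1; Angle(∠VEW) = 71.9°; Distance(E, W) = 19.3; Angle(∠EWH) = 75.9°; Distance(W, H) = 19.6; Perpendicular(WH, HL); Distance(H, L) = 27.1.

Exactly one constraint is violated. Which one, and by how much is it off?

Distance(H, L) = 27.1 — off by 5.90.

G = (0.00, 0.00) ✓; GV at 24.80° ✓; |GV| = 27.80 ✓; ∠GVE = 54.50° ✓; |VE| = 8.100 ✓; ∠VEW = 71.90° ✓; |EW| = 19.30 ✓; ∠EWH = 75.90° ✓; |WH| = 19.60 ✓; ∠(WH, HL) = 90.00° ✓; |HL| = 21.20 ✗.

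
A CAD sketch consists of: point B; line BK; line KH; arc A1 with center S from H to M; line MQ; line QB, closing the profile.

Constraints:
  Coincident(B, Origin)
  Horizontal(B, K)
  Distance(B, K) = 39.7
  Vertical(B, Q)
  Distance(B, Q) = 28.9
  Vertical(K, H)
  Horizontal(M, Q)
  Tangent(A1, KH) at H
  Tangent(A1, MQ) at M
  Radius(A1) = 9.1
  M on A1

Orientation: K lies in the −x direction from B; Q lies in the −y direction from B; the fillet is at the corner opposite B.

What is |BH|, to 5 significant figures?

44.364

B is at the origin; BK is horizontal with |BK| = 39.7 and K on the −x side, so K = (-39.700, 0.0000). B and Q share the same x with |BQ| = 28.9 and Q on the −y side, so Q = (0.0000, -28.900). The virtual corner opposite B is at (-39.700, -28.900). A1 meets KH tangentially, so SH is at right angles to KH and tangency of A1 to MQ means the radius SM is perpendicular to MQ, with radius 9.1, so the center S sits 9.1 in from both sides at S = (-30.600, -19.800). That places the tangent points at H = (-39.700, -19.800) on KH and M = (-30.600, -28.900) on MQ. Then |BH| = |H − B| = 44.364.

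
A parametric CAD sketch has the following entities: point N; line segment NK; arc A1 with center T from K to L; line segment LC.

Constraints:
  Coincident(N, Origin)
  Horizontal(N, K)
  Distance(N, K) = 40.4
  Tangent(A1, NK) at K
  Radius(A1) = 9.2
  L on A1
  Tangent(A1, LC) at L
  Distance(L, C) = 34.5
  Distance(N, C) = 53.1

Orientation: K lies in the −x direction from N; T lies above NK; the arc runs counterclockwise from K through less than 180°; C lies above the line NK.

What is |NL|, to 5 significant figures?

32.475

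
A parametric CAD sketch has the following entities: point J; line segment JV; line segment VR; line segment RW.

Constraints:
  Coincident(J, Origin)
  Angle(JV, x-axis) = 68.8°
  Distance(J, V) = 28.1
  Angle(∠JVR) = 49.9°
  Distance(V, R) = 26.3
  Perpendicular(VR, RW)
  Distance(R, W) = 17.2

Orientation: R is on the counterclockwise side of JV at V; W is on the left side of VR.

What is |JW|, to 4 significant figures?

9.257

J is at the origin; JV runs at 68.8° with length 28.1, so V = 28.1·(cos 68.8°, sin 68.8°) = (10.16, 26.20). ∠JVR = 49.9°, so VR runs at 68.8° + (180° − 49.9°) = 198.9° from the x-axis; with |VR| = 26.3, R = V + 26.3·(cos 198.9°, sin 198.9°) = (-14.72, 17.68). VR is perpendicular to RW; with |RW| = 17.2 on the left of VR, W = R + 17.2·(0.3239, -0.9461) = (-9.149, 1.407). Then |JW| = |W − J| = 9.257.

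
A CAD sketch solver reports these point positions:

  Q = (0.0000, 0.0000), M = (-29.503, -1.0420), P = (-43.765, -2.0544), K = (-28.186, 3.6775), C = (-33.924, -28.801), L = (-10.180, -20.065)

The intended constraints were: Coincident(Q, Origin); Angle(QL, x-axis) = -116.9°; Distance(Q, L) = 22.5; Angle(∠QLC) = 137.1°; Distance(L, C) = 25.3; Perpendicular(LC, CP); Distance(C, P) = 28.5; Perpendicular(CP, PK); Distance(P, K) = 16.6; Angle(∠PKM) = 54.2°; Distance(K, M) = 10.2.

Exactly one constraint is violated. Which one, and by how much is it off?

Distance(K, M) = 10.2 — off by 5.30.

Q = (0.00, 0.00) ✓; QL at -116.9° ✓; |QL| = 22.50 ✓; ∠QLC = 137.1° ✓; |LC| = 25.30 ✓; ∠(LC, CP) = 90.00° ✓; |CP| = 28.50 ✓; ∠(CP, PK) = 90.00° ✓; |PK| = 16.60 ✓; ∠PKM = 54.21° ✓; |KM| = 4.900 ✗.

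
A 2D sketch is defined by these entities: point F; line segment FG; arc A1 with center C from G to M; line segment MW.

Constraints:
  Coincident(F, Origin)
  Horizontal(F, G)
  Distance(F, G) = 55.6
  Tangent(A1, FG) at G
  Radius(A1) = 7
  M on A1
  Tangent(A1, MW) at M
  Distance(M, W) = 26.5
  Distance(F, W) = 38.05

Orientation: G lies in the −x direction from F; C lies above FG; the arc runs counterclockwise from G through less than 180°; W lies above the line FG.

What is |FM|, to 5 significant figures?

50.699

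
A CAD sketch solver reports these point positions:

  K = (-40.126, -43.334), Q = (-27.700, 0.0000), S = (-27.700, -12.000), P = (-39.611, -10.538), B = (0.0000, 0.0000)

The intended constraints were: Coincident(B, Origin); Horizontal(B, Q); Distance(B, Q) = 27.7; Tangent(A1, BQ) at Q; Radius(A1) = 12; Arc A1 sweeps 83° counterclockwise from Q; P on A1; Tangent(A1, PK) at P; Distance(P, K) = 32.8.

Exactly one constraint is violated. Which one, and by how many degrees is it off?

Tangent(A1, PK) at P — off by 6.10°.

B = (0.00, 0.00) ✓; B.y = 0.00, Q.y = 0.00 ✓; |BQ| = 27.70 ✓; ∠(SQ, QB) = 90.00° ✓; |SQ| = 12.00 ✓; bearing(S→P) − bearing(S→Q) = 83.00° ✓; |SP| = 12.00 ✓; ∠(SP, PK) = 83.90° ✗; |PK| = 32.80 ✓.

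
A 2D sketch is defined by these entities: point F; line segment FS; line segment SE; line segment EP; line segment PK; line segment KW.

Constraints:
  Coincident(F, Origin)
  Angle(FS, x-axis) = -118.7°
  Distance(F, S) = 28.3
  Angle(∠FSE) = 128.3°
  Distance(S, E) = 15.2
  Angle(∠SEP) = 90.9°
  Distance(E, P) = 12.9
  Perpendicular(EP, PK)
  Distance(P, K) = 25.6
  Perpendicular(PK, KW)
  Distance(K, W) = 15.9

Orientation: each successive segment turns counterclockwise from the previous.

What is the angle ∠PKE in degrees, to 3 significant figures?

26.7°

F is at the origin; FS runs at -118.7° with length 28.3, so S = (-13.6, -24.8). ∠FSE = 128.3° gives SE at -67.0° from the x-axis; with |SE| = 15.2, E = (-7.65, -38.8). ∠SEP = 90.9° gives EP at 22.1° from the x-axis; with |EP| = 12.9, P = (4.30, -34.0). The perpendicularity gives PK at right angles to EP, so PK runs at 112°; with |PK| = 25.6, K = (-5.33, -10.2). Then cos ∠PKE = KP·KE / (|KP||KE|), giving 26.7°.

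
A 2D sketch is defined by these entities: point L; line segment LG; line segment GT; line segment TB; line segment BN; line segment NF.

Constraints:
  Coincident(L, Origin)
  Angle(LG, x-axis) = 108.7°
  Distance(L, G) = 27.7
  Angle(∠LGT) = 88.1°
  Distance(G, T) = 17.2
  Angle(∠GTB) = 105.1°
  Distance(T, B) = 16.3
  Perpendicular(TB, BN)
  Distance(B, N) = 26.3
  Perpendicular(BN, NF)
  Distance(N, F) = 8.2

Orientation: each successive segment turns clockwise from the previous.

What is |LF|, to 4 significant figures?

14.78

L is at the origin; LG runs at 108.7° with length 27.7, so G = (-8.881, 26.24). ∠LGT = 88.1° gives GT at 16.80° from the x-axis; with |GT| = 17.2, T = (7.585, 31.21). ∠GTB = 105.1° gives TB at -58.10° from the x-axis; with |TB| = 16.3, B = (16.20, 17.37). The perpendicularity gives BN at right angles to TB, so BN runs at -148.1°; with |BN| = 26.3, N = (-6.129, 3.473). The perpendicularity gives NF at right angles to BN, so NF runs at 121.9°; with |NF| = 8.2, F = (-10.46, 10.43). Then |LF| = |F − L| = 14.78.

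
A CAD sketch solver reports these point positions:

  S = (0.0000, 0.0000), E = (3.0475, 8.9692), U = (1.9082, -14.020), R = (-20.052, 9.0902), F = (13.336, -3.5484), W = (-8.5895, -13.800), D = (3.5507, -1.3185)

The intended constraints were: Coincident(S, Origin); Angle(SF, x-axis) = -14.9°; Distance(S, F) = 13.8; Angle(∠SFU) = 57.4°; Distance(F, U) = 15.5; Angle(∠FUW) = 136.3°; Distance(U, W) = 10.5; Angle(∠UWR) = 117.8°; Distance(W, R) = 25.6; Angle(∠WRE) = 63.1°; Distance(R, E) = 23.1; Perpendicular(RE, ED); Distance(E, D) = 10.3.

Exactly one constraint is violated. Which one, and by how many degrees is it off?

Perpendicular(RE, ED) — off by 3.10°.

S = (0.00, 0.00) ✓; SF at -14.90° ✓; |SF| = 13.80 ✓; ∠SFU = 57.40° ✓; |FU| = 15.50 ✓; ∠FUW = 136.3° ✓; |UW| = 10.50 ✓; ∠UWR = 117.8° ✓; |WR| = 25.60 ✓; ∠WRE = 63.10° ✓; |RE| = 23.10 ✓; ∠(RE, ED) = 86.90° ✗; |ED| = 10.30 ✓.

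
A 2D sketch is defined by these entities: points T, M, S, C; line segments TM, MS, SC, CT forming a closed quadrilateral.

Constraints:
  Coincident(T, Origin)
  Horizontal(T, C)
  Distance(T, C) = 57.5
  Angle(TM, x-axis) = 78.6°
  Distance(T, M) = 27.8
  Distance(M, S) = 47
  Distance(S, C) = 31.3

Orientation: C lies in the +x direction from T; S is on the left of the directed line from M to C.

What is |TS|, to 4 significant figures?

60.78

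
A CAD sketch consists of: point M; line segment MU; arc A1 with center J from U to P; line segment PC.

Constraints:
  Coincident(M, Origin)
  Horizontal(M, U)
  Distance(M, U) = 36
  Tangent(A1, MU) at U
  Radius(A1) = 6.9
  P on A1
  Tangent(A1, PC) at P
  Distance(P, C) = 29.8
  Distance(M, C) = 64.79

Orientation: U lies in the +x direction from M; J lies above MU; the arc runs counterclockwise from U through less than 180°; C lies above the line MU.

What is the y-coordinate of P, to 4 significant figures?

2.949

Checks: M = (0.00, 0.00) ✓; |JP| = 6.900 ✓; ∠(JP, PC) = 90.00° ✓; |PC| = 29.80 ✓; |MC| = 64.79 ✓.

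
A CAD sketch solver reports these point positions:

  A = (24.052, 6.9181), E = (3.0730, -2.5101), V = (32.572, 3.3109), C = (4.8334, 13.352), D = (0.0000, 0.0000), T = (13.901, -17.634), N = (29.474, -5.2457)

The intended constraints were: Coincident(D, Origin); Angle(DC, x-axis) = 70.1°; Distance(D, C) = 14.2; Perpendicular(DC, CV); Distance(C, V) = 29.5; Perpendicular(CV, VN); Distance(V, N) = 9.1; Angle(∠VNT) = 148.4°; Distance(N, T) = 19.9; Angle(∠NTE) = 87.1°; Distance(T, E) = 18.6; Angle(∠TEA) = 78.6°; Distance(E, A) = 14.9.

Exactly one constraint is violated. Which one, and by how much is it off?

Distance(E, A) = 14.9 — off by 8.10.

D = (0.00, 0.00) ✓; DC at 70.10° ✓; |DC| = 14.20 ✓; ∠(DC, CV) = 90.00° ✓; |CV| = 29.50 ✓; ∠(CV, VN) = 90.00° ✓; |VN| = 9.100 ✓; ∠VNT = 148.4° ✓; |NT| = 19.90 ✓; ∠NTE = 87.10° ✓; |TE| = 18.60 ✓; ∠TEA = 78.60° ✓; |EA| = 23.00 ✗.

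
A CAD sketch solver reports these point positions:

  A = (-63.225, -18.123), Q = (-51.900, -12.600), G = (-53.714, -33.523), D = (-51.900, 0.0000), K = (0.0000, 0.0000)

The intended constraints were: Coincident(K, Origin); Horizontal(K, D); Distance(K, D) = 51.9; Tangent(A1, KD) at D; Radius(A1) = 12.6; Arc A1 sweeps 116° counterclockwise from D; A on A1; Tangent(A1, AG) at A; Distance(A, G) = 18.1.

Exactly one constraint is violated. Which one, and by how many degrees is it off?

Tangent(A1, AG) at A — off by 5.70°.

K = (0.00, 0.00) ✓; K.y = 0.00, D.y = 0.00 ✓; |KD| = 51.90 ✓; ∠(QD, DK) = 90.00° ✓; |QD| = 12.60 ✓; bearing(Q→A) − bearing(Q→D) = 116.0° ✓; |QA| = 12.60 ✓; ∠(QA, AG) = 84.30° ✗; |AG| = 18.10 ✓.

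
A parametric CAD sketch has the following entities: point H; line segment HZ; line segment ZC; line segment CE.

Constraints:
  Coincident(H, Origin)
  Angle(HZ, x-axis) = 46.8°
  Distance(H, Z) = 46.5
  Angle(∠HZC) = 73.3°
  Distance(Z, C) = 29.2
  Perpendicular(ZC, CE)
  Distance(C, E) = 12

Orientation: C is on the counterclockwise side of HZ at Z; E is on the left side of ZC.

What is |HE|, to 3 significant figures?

36.2

H is at the origin; HZ runs at 46.8° with length 46.5, so Z = 46.5·(cos 46.8°, sin 46.8°) = (31.8, 33.9). ∠HZC = 73.3°, so ZC runs at 46.8° + (180° − 73.3°) = 154° from the x-axis; with |ZC| = 29.2, C = Z + 29.2·(cos 154°, sin 154°) = (5.70, 46.9). ZC ⟂ CE; with |CE| = 12.0 on the left of ZC, E = C + 12.0·(-0.446, -0.895) = (0.345, 36.2). Then |HE| = |E − H| = 36.2.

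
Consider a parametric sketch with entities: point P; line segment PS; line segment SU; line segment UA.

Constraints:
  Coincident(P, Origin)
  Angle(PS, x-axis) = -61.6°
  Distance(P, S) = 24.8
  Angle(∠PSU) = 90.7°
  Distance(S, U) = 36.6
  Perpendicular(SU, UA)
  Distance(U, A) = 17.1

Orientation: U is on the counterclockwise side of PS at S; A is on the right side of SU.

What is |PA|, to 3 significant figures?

55.8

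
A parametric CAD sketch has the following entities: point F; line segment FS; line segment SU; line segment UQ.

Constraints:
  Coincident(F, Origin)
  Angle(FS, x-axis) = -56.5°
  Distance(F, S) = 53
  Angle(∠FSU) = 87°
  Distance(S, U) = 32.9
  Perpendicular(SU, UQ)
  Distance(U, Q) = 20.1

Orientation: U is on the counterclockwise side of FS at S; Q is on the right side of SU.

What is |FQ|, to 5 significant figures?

78.997

F is at the origin; FS runs at -56.5° with length 53.0, so S = 53.0·(cos -56.5°, sin -56.5°) = (29.253, -44.196). ∠FSU = 87.0°, so SU runs at -56.5° + (180° − 87.0°) = 36.500° from the x-axis; with |SU| = 32.9, U = S + 32.9·(cos 36.500°, sin 36.500°) = (55.700, -24.626). SU is perpendicular to UQ; with |UQ| = 20.1 on the right of SU, Q = U + 20.1·(0.59482, -0.80386) = (67.655, -40.784). Then |FQ| = |Q − F| = 78.997.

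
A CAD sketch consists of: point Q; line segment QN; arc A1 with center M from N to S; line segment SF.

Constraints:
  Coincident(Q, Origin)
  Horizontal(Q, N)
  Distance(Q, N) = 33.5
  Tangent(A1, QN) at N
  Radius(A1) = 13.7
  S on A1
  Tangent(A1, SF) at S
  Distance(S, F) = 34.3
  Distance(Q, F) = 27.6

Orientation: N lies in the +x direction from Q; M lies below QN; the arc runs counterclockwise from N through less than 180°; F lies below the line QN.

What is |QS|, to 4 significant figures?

24.31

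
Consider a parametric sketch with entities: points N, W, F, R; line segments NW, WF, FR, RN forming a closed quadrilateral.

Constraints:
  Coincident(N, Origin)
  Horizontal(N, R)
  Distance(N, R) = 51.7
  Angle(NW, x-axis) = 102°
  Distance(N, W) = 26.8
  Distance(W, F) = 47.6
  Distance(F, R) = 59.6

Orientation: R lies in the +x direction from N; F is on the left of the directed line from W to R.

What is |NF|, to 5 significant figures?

64.314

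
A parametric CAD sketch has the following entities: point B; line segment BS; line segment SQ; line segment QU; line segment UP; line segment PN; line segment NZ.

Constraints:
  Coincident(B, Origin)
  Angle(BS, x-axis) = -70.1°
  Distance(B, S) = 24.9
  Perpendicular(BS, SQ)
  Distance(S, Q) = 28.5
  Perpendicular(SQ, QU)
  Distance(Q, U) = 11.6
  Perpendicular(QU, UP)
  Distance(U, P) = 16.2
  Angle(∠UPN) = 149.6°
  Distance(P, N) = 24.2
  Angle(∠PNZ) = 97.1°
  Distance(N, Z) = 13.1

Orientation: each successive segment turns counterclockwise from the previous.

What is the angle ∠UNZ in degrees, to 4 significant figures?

84.98°

∠UPN = 149.6° gives PN at -129.7° from the x-axis; with |PN| = 24.2, N = (0.6344, -26.94). ∠PNZ = 97.1° gives NZ at -46.80° from the x-axis; with |NZ| = 13.1, Z = (9.602, -36.49). Then cos ∠UNZ = NU·NZ / (|NU||NZ|), giving 84.98°.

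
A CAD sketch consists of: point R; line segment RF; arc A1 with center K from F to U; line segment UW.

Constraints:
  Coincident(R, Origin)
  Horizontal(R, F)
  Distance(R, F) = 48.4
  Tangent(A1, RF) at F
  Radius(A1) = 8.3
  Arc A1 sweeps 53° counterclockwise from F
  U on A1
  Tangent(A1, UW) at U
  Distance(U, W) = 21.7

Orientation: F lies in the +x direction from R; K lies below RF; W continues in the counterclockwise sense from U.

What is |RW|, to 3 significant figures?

35.4

R is at the origin; RF is horizontal with |RF| = 48.4 and F on the +x side, so F = (48.4, 0.00). A1 meets RF tangentially, so KF is at right angles to RF, so K = F + (0, -8.3) = (48.4, -8.30). On A1, F sits at bearing 90° from K; a 53° counterclockwise sweep puts U at bearing 143°, so U = K + 8.3·(cos 143°, sin 143°) = (41.8, -3.30). Since A1 is tangent to UW there, KU ⟂ UW, so UW runs along (−sin 143°, cos 143°); with |UW| = 21.7, W = (28.7, -20.6). Then |RW| = |W − R| = 35.4.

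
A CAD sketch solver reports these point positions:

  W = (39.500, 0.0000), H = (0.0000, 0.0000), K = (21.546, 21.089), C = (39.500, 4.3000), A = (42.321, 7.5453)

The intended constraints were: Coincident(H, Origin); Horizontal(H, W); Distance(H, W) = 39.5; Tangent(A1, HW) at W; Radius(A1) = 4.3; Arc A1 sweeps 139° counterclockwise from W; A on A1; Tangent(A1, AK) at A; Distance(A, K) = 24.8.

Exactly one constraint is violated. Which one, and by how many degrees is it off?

Tangent(A1, AK) at A — off by 7.90°.

H = (0.00, 0.00) ✓; H.y = 0.00, W.y = 0.00 ✓; |HW| = 39.50 ✓; ∠(CW, WH) = 90.00° ✓; |CW| = 4.300 ✓; bearing(C→A) − bearing(C→W) = 139.0° ✓; |CA| = 4.300 ✓; ∠(CA, AK) = 82.10° ✗; |AK| = 24.80 ✓.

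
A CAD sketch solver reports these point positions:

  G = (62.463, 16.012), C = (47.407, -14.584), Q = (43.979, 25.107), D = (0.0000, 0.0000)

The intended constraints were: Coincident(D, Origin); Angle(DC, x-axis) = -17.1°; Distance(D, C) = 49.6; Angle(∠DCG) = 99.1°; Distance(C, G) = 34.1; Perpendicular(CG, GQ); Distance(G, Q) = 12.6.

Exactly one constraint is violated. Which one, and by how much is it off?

Distance(G, Q) = 12.6 — off by 8.00.

D = (0.00, 0.00) ✓; DC at -17.10° ✓; |DC| = 49.60 ✓; ∠DCG = 99.10° ✓; |CG| = 34.10 ✓; ∠(CG, GQ) = 90.00° ✓; |GQ| = 20.60 ✗.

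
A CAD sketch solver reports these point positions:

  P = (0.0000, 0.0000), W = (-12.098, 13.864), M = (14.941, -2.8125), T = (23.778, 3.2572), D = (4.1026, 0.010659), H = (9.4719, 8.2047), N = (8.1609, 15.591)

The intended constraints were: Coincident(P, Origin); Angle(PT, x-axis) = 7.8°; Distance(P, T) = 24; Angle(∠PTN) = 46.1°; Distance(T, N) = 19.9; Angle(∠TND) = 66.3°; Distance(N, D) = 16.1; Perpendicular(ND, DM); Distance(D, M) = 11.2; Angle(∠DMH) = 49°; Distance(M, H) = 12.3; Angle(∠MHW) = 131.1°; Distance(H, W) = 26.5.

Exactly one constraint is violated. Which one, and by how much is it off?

Distance(H, W) = 26.5 — off by 4.20.

P = (0.00, 0.00) ✓; PT at 7.800° ✓; |PT| = 24.00 ✓; ∠PTN = 46.10° ✓; |TN| = 19.90 ✓; ∠TND = 66.30° ✓; |ND| = 16.10 ✓; ∠(ND, DM) = 90.00° ✓; |DM| = 11.20 ✓; ∠DMH = 49.00° ✓; |MH| = 12.30 ✓; ∠MHW = 131.1° ✓; |HW| = 22.30 ✗.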